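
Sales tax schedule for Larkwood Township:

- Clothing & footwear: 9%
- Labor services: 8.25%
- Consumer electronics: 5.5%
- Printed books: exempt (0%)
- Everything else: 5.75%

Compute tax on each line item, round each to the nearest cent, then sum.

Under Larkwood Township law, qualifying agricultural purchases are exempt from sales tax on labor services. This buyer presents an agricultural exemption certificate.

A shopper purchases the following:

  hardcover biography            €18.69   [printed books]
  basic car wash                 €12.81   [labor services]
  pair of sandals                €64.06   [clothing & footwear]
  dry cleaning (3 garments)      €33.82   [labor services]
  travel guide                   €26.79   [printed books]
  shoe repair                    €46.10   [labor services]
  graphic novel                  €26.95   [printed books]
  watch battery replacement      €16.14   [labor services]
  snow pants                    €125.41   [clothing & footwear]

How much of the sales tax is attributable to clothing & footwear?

Pair of sandals €64.06: clothing & footwear → 9% → €5.77
Snow pants €125.41: clothing & footwear → 9% → €11.29
Tax on clothing & footwear = €5.77 + €11.29 = €17.06

€17.06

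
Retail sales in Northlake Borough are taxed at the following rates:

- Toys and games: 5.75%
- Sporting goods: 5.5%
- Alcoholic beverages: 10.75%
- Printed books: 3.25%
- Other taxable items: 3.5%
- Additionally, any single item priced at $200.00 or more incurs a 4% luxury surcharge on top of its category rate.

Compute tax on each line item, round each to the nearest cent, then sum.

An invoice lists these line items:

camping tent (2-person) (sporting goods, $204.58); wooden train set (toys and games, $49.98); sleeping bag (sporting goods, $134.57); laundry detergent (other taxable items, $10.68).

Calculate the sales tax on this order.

Camping tent (2-person) $204.58: sporting goods → 5.5% + 4% surcharge = 9.5% → $19.44
Wooden train set $49.98: toys and games → 5.75% → $2.87
Sleeping bag $134.57: sporting goods → 5.5% → $7.40
Laundry detergent $10.68: other taxable items → 3.5% → $0.37
Total tax = $19.44 + $2.87 + $7.40 + $0.37 = $30.08

$30.08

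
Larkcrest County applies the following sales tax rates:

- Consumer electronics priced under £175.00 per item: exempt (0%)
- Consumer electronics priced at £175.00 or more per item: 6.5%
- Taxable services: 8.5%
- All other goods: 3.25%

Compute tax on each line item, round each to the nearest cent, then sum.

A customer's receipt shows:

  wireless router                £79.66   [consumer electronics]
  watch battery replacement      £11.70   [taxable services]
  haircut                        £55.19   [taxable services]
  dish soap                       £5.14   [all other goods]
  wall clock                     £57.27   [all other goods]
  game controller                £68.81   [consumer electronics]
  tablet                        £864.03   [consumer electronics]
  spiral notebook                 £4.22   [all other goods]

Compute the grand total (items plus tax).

Wireless router £79.66: consumer electronics, under £175.00 → 0% → £0.00
Watch battery replacement £11.70: taxable services → 8.5% → £0.99
Haircut £55.19: taxable services → 8.5% → £4.69
Dish soap £5.14: all other goods → 3.25% → £0.17
Wall clock £57.27: all other goods → 3.25% → £1.86
Game controller £68.81: consumer electronics, under £175.00 → 0% → £0.00
Tablet £864.03: consumer electronics, £175.00 or more → 6.5% → £56.16
Spiral notebook £4.22: all other goods → 3.25% → £0.14
Subtotal = £1146.02; tax = £64.01; total due = £1210.03

£1210.03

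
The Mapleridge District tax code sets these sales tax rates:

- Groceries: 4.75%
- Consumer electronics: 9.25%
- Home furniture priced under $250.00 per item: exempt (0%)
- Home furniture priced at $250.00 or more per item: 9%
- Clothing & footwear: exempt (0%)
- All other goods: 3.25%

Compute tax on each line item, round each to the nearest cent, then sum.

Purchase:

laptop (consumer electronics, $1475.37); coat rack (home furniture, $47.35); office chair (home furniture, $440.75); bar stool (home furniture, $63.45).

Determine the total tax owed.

Laptop $1475.37: consumer electronics → 9.25% → $136.47
Coat rack $47.35: home furniture, under $250.00 → 0% → $0.00
Office chair $440.75: home furniture, $250.00 or more → 9% → $39.67
Bar stool $63.45: home furniture, under $250.00 → 0% → $0.00
Total tax = $136.47 + $39.67 = $176.14

$176.14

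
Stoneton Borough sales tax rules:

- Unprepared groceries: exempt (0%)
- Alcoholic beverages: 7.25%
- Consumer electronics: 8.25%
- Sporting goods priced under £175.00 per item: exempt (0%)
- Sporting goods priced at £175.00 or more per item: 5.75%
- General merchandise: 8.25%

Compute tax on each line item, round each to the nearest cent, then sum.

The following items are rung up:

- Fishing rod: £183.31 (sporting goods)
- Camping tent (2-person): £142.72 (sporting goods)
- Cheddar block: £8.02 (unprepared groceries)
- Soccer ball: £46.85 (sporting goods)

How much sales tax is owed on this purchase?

£10.54

Fishing rod £183.31: sporting goods, £175.00 or more → 5.75% → £10.54
Camping tent (2-person) £142.72: sporting goods, under £175.00 → 0% → £0.00
Cheddar block £8.02: unprepared groceries → 0% → £0.00
Soccer ball £46.85: sporting goods, under £175.00 → 0% → £0.00
Total tax = £10.54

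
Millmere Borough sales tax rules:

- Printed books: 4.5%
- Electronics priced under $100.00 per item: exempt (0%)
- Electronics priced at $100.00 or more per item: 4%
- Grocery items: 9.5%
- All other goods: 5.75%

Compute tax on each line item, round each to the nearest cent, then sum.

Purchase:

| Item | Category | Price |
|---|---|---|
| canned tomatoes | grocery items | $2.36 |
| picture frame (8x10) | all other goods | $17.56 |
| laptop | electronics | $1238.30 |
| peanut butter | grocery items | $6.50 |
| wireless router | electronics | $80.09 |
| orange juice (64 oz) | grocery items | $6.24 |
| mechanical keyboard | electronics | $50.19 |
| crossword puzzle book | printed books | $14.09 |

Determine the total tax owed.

Canned tomatoes $2.36: grocery items → 9.5% → $0.22
Picture frame (8x10) $17.56: all other goods → 5.75% → $1.01
Laptop $1238.30: electronics, $100.00 or more → 4% → $49.53
Peanut butter $6.50: grocery items → 9.5% → $0.62
Wireless router $80.09: electronics, under $100.00 → 0% → $0.00
Orange juice (64 oz) $6.24: grocery items → 9.5% → $0.59
Mechanical keyboard $50.19: electronics, under $100.00 → 0% → $0.00
Crossword puzzle book $14.09: printed books → 4.5% → $0.63
Total tax = $0.22 + $1.01 + $49.53 + $0.62 + $0.59 + $0.63 = $52.60

$52.60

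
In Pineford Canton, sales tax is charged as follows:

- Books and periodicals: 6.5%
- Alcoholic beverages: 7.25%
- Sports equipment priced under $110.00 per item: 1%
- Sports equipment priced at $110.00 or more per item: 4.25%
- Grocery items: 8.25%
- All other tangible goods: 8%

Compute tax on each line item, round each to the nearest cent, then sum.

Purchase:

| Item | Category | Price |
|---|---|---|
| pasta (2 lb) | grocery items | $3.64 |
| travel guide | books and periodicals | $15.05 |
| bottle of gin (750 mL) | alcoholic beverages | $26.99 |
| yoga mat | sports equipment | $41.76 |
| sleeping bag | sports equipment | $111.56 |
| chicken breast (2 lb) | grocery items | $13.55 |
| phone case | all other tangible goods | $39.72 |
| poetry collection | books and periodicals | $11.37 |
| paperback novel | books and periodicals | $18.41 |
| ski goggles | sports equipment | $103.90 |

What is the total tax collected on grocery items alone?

$1.42

Pasta (2 lb) $3.64: grocery items → 8.25% → $0.30
Chicken breast (2 lb) $13.55: grocery items → 8.25% → $1.12
Tax on grocery items = $0.30 + $1.12 = $1.42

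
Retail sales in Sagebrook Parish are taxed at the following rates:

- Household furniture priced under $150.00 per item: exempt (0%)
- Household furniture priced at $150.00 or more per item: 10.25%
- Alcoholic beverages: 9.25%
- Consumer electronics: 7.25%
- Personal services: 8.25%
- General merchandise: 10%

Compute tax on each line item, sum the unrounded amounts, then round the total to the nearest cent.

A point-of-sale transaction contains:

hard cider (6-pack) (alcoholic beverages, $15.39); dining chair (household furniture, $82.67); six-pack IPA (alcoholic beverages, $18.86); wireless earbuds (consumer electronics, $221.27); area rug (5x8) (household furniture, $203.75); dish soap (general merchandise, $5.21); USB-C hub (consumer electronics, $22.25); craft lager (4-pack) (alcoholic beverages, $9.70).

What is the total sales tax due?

Hard cider (6-pack) $15.39: alcoholic beverages → 9.25% → $1.423575
Dining chair $82.67: household furniture, under $150.00 → 0% → $0.00
Six-pack IPA $18.86: alcoholic beverages → 9.25% → $1.74455
Wireless earbuds $221.27: consumer electronics → 7.25% → $16.042075
Area rug (5x8) $203.75: household furniture, $150.00 or more → 10.25% → $20.884375
Dish soap $5.21: general merchandise → 10% → $0.521
USB-C hub $22.25: consumer electronics → 7.25% → $1.613125
Craft lager (4-pack) $9.70: alcoholic beverages → 9.25% → $0.89725
Unrounded tax sum = $43.12595 → $43.13

$43.13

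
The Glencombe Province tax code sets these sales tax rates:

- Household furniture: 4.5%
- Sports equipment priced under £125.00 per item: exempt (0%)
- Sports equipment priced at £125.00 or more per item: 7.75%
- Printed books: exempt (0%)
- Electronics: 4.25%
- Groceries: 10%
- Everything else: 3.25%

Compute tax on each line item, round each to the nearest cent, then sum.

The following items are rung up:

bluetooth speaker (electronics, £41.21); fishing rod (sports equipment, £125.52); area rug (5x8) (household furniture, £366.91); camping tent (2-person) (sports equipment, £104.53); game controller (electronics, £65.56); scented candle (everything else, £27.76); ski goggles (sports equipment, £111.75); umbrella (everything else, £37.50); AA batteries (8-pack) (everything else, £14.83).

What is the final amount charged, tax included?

Bluetooth speaker £41.21: electronics → 4.25% → £1.75
Fishing rod £125.52: sports equipment, £125.00 or more → 7.75% → £9.73
Area rug (5x8) £366.91: household furniture → 4.5% → £16.51
Camping tent (2-person) £104.53: sports equipment, under £125.00 → 0% → £0.00
Game controller £65.56: electronics → 4.25% → £2.79
Scented candle £27.76: everything else → 3.25% → £0.90
Ski goggles £111.75: sports equipment, under £125.00 → 0% → £0.00
Umbrella £37.50: everything else → 3.25% → £1.22
AA batteries (8-pack) £14.83: everything else → 3.25% → £0.48
Subtotal = £895.57; tax = £33.38; total due = £928.95

£928.95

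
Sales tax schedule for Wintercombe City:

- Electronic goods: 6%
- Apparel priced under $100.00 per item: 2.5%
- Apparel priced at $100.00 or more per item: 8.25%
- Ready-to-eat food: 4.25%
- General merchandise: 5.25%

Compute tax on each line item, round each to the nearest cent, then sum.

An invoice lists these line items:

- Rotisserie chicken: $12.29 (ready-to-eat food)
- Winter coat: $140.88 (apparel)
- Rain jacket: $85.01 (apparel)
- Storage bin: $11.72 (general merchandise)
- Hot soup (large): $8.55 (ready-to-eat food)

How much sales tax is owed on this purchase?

Rotisserie chicken $12.29: ready-to-eat food → 4.25% → $0.52
Winter coat $140.88: apparel, $100.00 or more → 8.25% → $11.62
Rain jacket $85.01: apparel, under $100.00 → 2.5% → $2.13
Storage bin $11.72: general merchandise → 5.25% → $0.62
Hot soup (large) $8.55: ready-to-eat food → 4.25% → $0.36
Total tax = $0.52 + $11.62 + $2.13 + $0.62 + $0.36 = $15.25

$15.25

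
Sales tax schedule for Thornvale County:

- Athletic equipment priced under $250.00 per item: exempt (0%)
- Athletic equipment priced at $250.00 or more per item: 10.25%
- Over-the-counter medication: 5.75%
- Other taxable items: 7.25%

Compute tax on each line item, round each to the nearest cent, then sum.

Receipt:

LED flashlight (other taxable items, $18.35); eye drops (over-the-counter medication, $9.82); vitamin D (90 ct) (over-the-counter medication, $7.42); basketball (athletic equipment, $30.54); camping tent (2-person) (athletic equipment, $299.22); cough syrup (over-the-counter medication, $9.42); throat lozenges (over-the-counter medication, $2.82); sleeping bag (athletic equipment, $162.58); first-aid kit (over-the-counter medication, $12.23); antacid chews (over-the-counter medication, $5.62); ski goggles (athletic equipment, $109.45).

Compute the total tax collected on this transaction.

LED flashlight $18.35: other taxable items → 7.25% → $1.33
Eye drops $9.82: over-the-counter medication → 5.75% → $0.56
Vitamin D (90 ct) $7.42: over-the-counter medication → 5.75% → $0.43
Basketball $30.54: athletic equipment, under $250.00 → 0% → $0.00
Camping tent (2-person) $299.22: athletic equipment, $250.00 or more → 10.25% → $30.67
Cough syrup $9.42: over-the-counter medication → 5.75% → $0.54
Throat lozenges $2.82: over-the-counter medication → 5.75% → $0.16
Sleeping bag $162.58: athletic equipment, under $250.00 → 0% → $0.00
First-aid kit $12.23: over-the-counter medication → 5.75% → $0.70
Antacid chews $5.62: over-the-counter medication → 5.75% → $0.32
Ski goggles $109.45: athletic equipment, under $250.00 → 0% → $0.00
Total tax = $1.33 + $0.56 + $0.43 + $30.67 + $0.54 + $0.16 + $0.70 + $0.32 = $34.71

$34.71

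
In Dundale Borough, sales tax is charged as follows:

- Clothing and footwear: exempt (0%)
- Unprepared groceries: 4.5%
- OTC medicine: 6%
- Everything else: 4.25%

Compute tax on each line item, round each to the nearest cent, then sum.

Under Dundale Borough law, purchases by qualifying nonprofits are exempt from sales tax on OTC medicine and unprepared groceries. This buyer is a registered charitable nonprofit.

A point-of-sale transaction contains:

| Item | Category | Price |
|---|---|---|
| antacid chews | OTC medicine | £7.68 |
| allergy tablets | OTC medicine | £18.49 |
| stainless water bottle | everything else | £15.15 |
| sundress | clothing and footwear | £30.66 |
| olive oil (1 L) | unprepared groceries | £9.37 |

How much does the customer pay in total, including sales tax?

Antacid chews £7.68: OTC medicine, buyer-exempt → 0% → £0.00
Allergy tablets £18.49: OTC medicine, buyer-exempt → 0% → £0.00
Stainless water bottle £15.15: everything else → 4.25% → £0.64
Sundress £30.66: clothing and footwear → 0% → £0.00
Olive oil (1 L) £9.37: unprepared groceries, buyer-exempt → 0% → £0.00
Subtotal = £81.35; tax = £0.64; total due = £81.99

£81.99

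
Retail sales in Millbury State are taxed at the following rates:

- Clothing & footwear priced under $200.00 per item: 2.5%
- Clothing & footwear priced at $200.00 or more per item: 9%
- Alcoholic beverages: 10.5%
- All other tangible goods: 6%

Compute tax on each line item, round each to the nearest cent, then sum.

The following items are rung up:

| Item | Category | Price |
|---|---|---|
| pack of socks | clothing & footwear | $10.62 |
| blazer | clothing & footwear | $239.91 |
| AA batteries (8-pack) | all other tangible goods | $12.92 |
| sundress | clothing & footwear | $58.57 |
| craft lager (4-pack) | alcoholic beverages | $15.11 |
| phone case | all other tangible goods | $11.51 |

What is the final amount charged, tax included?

$375.02

Pack of socks $10.62: clothing & footwear, under $200.00 → 2.5% → $0.27
Blazer $239.91: clothing & footwear, $200.00 or more → 9% → $21.59
AA batteries (8-pack) $12.92: all other tangible goods → 6% → $0.78
Sundress $58.57: clothing & footwear, under $200.00 → 2.5% → $1.46
Craft lager (4-pack) $15.11: alcoholic beverages → 10.5% → $1.59
Phone case $11.51: all other tangible goods → 6% → $0.69
Subtotal = $348.64; tax = $26.38; total due = $375.02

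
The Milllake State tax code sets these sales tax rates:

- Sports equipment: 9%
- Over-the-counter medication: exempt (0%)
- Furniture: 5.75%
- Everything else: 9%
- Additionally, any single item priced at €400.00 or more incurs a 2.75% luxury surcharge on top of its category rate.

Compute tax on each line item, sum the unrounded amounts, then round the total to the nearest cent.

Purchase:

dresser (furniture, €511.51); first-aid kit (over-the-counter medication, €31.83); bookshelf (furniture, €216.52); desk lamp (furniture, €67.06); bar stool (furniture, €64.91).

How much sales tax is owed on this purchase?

Dresser €511.51: furniture → 5.75% + 2.75% surcharge = 8.5% → €43.47835
First-aid kit €31.83: over-the-counter medication → 0% → €0.00
Bookshelf €216.52: furniture → 5.75% → €12.4499
Desk lamp €67.06: furniture → 5.75% → €3.85595
Bar stool €64.91: furniture → 5.75% → €3.732325
Unrounded tax sum = €63.516525 → €63.52

€63.52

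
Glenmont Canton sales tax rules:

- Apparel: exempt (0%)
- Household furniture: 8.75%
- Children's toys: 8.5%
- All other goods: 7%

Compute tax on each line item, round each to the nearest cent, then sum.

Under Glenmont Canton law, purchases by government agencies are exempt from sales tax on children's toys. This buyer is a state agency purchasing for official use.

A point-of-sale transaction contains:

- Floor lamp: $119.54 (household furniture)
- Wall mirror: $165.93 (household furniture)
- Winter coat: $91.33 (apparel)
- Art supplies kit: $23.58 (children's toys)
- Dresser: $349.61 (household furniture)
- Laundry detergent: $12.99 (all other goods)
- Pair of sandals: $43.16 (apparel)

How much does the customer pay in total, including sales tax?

Floor lamp $119.54: household furniture → 8.75% → $10.46
Wall mirror $165.93: household furniture → 8.75% → $14.52
Winter coat $91.33: apparel → 0% → $0.00
Art supplies kit $23.58: children's toys, buyer-exempt → 0% → $0.00
Dresser $349.61: household furniture → 8.75% → $30.59
Laundry detergent $12.99: all other goods → 7% → $0.91
Pair of sandals $43.16: apparel → 0% → $0.00
Subtotal = $806.14; tax = $56.48; total due = $862.62

$862.62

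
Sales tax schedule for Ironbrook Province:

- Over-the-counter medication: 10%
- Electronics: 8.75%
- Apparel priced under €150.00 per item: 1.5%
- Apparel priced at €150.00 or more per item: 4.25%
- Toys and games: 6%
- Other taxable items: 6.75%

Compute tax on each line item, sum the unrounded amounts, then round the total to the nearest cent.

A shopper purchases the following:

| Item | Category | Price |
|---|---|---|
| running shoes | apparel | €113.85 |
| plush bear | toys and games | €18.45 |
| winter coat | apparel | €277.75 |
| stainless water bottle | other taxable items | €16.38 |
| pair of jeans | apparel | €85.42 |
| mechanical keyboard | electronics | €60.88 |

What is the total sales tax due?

Running shoes €113.85: apparel, under €150.00 → 1.5% → €1.70775
Plush bear €18.45: toys and games → 6% → €1.107
Winter coat €277.75: apparel, €150.00 or more → 4.25% → €11.804375
Stainless water bottle €16.38: other taxable items → 6.75% → €1.10565
Pair of jeans €85.42: apparel, under €150.00 → 1.5% → €1.2813
Mechanical keyboard €60.88: electronics → 8.75% → €5.327
Unrounded tax sum = €22.333075 → €22.33

€22.33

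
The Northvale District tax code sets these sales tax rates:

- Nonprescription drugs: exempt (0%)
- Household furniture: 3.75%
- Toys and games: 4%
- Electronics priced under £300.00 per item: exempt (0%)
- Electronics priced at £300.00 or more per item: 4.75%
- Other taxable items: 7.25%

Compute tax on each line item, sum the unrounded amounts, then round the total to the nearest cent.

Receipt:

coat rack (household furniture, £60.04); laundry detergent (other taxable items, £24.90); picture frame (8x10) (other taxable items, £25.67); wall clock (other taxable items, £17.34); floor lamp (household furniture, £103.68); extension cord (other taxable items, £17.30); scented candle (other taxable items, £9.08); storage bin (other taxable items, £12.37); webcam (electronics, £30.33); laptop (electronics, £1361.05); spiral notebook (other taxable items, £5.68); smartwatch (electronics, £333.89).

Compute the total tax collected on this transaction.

£94.79

Coat rack £60.04: household furniture → 3.75% → £2.2515
Laundry detergent £24.90: other taxable items → 7.25% → £1.80525
Picture frame (8x10) £25.67: other taxable items → 7.25% → £1.861075
Wall clock £17.34: other taxable items → 7.25% → £1.25715
Floor lamp £103.68: household furniture → 3.75% → £3.888
Extension cord £17.30: other taxable items → 7.25% → £1.25425
Scented candle £9.08: other taxable items → 7.25% → £0.6583
Storage bin £12.37: other taxable items → 7.25% → £0.896825
Webcam £30.33: electronics, under £300.00 → 0% → £0.00
Laptop £1361.05: electronics, £300.00 or more → 4.75% → £64.649875
Spiral notebook £5.68: other taxable items → 7.25% → £0.4118
Smartwatch £333.89: electronics, £300.00 or more → 4.75% → £15.859775
Unrounded tax sum = £94.7938 → £94.79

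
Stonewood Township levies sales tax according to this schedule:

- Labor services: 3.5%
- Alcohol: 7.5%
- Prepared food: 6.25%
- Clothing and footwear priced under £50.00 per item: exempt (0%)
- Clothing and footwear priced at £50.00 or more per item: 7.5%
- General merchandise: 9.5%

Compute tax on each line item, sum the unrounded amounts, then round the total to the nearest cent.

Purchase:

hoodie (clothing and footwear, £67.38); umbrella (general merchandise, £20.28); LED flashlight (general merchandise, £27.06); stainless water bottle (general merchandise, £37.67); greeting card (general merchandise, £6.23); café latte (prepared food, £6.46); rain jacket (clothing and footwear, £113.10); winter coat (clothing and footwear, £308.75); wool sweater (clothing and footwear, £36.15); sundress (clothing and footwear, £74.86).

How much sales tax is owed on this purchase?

Hoodie £67.38: clothing and footwear, £50.00 or more → 7.5% → £5.0535
Umbrella £20.28: general merchandise → 9.5% → £1.9266
LED flashlight £27.06: general merchandise → 9.5% → £2.5707
Stainless water bottle £37.67: general merchandise → 9.5% → £3.57865
Greeting card £6.23: general merchandise → 9.5% → £0.59185
Café latte £6.46: prepared food → 6.25% → £0.40375
Rain jacket £113.10: clothing and footwear, £50.00 or more → 7.5% → £8.4825
Winter coat £308.75: clothing and footwear, £50.00 or more → 7.5% → £23.15625
Wool sweater £36.15: clothing and footwear, under £50.00 → 0% → £0.00
Sundress £74.86: clothing and footwear, £50.00 or more → 7.5% → £5.6145
Unrounded tax sum = £51.3783 → £51.38

£51.38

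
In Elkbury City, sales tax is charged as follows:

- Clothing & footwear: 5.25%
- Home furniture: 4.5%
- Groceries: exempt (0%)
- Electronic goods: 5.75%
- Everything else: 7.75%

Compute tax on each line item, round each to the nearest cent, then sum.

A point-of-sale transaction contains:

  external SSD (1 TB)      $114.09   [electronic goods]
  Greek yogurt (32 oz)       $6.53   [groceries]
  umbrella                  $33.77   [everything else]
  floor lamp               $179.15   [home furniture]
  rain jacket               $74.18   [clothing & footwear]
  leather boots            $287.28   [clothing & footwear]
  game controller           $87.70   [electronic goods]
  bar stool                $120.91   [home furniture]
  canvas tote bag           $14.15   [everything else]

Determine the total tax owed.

$47.79

External SSD (1 TB) $114.09: electronic goods → 5.75% → $6.56
Greek yogurt (32 oz) $6.53: groceries → 0% → $0.00
Umbrella $33.77: everything else → 7.75% → $2.62
Floor lamp $179.15: home furniture → 4.5% → $8.06
Rain jacket $74.18: clothing & footwear → 5.25% → $3.89
Leather boots $287.28: clothing & footwear → 5.25% → $15.08
Game controller $87.70: electronic goods → 5.75% → $5.04
Bar stool $120.91: home furniture → 4.5% → $5.44
Canvas tote bag $14.15: everything else → 7.75% → $1.10
Total tax = $6.56 + $2.62 + $8.06 + $3.89 + $15.08 + $5.04 + $5.44 + $1.10 = $47.79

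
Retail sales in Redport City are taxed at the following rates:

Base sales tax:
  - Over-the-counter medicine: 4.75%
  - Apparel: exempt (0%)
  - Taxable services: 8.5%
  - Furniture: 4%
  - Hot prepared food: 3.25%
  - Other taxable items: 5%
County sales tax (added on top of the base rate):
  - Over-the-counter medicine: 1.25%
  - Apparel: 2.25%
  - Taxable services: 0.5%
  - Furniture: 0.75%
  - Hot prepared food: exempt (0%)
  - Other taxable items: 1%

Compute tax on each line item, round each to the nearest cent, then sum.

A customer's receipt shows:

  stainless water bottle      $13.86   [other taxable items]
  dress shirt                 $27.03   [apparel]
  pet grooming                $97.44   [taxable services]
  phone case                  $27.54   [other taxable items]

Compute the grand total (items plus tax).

$177.73

Stainless water bottle $13.86: other taxable items → 5% + 1% county = 6% → $0.83
Dress shirt $27.03: apparel → 0% + 2.25% county = 2.25% → $0.61
Pet grooming $97.44: taxable services → 8.5% + 0.5% county = 9% → $8.77
Phone case $27.54: other taxable items → 5% + 1% county = 6% → $1.65
Subtotal = $165.87; tax = $11.86; total due = $177.73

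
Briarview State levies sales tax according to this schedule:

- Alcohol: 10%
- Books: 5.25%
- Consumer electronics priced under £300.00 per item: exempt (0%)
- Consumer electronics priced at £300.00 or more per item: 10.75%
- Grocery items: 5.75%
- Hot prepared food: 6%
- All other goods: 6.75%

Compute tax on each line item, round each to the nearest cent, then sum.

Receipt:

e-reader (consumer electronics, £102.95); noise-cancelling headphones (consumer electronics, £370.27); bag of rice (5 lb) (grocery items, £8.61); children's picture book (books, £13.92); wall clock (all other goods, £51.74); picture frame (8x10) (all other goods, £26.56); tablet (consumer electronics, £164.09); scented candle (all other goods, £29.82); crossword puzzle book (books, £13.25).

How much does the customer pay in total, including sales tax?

E-reader £102.95: consumer electronics, under £300.00 → 0% → £0.00
Noise-cancelling headphones £370.27: consumer electronics, £300.00 or more → 10.75% → £39.80
Bag of rice (5 lb) £8.61: grocery items → 5.75% → £0.50
Children's picture book £13.92: books → 5.25% → £0.73
Wall clock £51.74: all other goods → 6.75% → £3.49
Picture frame (8x10) £26.56: all other goods → 6.75% → £1.79
Tablet £164.09: consumer electronics, under £300.00 → 0% → £0.00
Scented candle £29.82: all other goods → 6.75% → £2.01
Crossword puzzle book £13.25: books → 5.25% → £0.70
Subtotal = £781.21; tax = £49.02; total due = £830.23

£830.23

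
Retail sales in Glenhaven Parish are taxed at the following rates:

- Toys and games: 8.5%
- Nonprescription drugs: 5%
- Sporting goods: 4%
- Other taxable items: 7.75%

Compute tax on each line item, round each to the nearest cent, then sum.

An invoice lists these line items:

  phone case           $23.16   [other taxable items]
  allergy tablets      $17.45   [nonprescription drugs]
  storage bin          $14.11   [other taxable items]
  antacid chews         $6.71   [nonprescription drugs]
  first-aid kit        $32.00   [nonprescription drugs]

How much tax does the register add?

$5.69

Phone case $23.16: other taxable items → 7.75% → $1.79
Allergy tablets $17.45: nonprescription drugs → 5% → $0.87
Storage bin $14.11: other taxable items → 7.75% → $1.09
Antacid chews $6.71: nonprescription drugs → 5% → $0.34
First-aid kit $32.00: nonprescription drugs → 5% → $1.60
Total tax = $1.79 + $0.87 + $1.09 + $0.34 + $1.60 = $5.69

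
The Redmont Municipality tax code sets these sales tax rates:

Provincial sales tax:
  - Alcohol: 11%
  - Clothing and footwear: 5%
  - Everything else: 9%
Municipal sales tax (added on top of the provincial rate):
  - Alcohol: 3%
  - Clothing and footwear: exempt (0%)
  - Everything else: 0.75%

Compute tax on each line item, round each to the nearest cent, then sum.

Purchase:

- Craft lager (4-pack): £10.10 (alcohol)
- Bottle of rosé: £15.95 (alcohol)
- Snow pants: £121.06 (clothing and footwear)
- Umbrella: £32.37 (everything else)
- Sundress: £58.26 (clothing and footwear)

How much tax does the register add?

Craft lager (4-pack) £10.10: alcohol → 11% + 3% municipal = 14% → £1.41
Bottle of rosé £15.95: alcohol → 11% + 3% municipal = 14% → £2.23
Snow pants £121.06: clothing and footwear → 5% + 0% municipal = 5% → £6.05
Umbrella £32.37: everything else → 9% + 0.75% municipal = 9.75% → £3.16
Sundress £58.26: clothing and footwear → 5% + 0% municipal = 5% → £2.91
Total tax = £1.41 + £2.23 + £6.05 + £3.16 + £2.91 = £15.76

£15.76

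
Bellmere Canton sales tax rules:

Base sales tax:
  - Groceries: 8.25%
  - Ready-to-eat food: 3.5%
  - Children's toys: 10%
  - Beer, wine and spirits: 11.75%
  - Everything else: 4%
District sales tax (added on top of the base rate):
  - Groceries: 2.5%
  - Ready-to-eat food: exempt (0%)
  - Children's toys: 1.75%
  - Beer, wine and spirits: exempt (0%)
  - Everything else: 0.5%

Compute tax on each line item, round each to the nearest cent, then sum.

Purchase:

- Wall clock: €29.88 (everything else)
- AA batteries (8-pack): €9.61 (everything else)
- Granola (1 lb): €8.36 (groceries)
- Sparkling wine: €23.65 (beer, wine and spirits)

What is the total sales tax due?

€5.45

Wall clock €29.88: everything else → 4% + 0.5% district = 4.5% → €1.34
AA batteries (8-pack) €9.61: everything else → 4% + 0.5% district = 4.5% → €0.43
Granola (1 lb) €8.36: groceries → 8.25% + 2.5% district = 10.75% → €0.90
Sparkling wine €23.65: beer, wine and spirits → 11.75% + 0% district = 11.75% → €2.78
Total tax = €1.34 + €0.43 + €0.90 + €2.78 = €5.45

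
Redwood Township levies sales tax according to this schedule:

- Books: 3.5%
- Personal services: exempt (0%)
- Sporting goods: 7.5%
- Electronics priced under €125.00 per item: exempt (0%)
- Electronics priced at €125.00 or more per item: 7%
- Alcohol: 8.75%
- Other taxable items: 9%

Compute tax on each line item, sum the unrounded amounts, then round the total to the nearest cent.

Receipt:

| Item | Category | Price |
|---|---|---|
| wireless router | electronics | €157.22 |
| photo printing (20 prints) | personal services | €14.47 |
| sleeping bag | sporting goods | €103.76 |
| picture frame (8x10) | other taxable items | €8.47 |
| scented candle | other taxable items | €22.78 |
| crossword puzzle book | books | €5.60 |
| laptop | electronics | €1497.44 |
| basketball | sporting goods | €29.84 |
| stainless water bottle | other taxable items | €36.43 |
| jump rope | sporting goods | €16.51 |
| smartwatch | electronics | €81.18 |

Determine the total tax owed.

€133.37

Wireless router €157.22: electronics, €125.00 or more → 7% → €11.0054
Photo printing (20 prints) €14.47: personal services → 0% → €0.00
Sleeping bag €103.76: sporting goods → 7.5% → €7.782
Picture frame (8x10) €8.47: other taxable items → 9% → €0.7623
Scented candle €22.78: other taxable items → 9% → €2.0502
Crossword puzzle book €5.60: books → 3.5% → €0.196
Laptop €1497.44: electronics, €125.00 or more → 7% → €104.8208
Basketball €29.84: sporting goods → 7.5% → €2.238
Stainless water bottle €36.43: other taxable items → 9% → €3.2787
Jump rope €16.51: sporting goods → 7.5% → €1.23825
Smartwatch €81.18: electronics, under €125.00 → 0% → €0.00
Unrounded tax sum = €133.37165 → €133.37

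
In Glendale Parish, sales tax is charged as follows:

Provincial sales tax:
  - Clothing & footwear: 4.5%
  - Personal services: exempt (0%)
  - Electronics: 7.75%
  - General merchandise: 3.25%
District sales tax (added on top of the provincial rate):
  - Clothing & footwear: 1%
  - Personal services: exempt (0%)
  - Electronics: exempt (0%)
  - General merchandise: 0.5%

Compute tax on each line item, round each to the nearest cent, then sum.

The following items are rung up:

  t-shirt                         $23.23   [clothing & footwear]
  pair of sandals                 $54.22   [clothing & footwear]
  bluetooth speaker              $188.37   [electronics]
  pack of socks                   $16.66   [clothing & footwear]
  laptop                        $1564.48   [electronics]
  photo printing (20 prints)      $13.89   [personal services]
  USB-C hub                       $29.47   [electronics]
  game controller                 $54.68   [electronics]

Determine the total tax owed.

$147.55

T-shirt $23.23: clothing & footwear → 4.5% + 1% district = 5.5% → $1.28
Pair of sandals $54.22: clothing & footwear → 4.5% + 1% district = 5.5% → $2.98
Bluetooth speaker $188.37: electronics → 7.75% + 0% district = 7.75% → $14.60
Pack of socks $16.66: clothing & footwear → 4.5% + 1% district = 5.5% → $0.92
Laptop $1564.48: electronics → 7.75% + 0% district = 7.75% → $121.25
Photo printing (20 prints) $13.89: personal services → 0% + 0% district = 0% → $0.00
USB-C hub $29.47: electronics → 7.75% + 0% district = 7.75% → $2.28
Game controller $54.68: electronics → 7.75% + 0% district = 7.75% → $4.24
Total tax = $1.28 + $2.98 + $14.60 + $0.92 + $121.25 + $2.28 + $4.24 = $147.55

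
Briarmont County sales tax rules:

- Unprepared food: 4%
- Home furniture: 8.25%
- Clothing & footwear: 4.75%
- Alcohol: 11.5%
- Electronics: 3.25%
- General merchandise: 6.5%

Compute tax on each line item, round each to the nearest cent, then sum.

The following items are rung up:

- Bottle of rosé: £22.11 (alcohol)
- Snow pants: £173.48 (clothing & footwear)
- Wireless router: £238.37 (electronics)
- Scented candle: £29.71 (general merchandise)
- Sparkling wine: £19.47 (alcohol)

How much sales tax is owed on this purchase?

Bottle of rosé £22.11: alcohol → 11.5% → £2.54
Snow pants £173.48: clothing & footwear → 4.75% → £8.24
Wireless router £238.37: electronics → 3.25% → £7.75
Scented candle £29.71: general merchandise → 6.5% → £1.93
Sparkling wine £19.47: alcohol → 11.5% → £2.24
Total tax = £2.54 + £8.24 + £7.75 + £1.93 + £2.24 = £22.70

£22.70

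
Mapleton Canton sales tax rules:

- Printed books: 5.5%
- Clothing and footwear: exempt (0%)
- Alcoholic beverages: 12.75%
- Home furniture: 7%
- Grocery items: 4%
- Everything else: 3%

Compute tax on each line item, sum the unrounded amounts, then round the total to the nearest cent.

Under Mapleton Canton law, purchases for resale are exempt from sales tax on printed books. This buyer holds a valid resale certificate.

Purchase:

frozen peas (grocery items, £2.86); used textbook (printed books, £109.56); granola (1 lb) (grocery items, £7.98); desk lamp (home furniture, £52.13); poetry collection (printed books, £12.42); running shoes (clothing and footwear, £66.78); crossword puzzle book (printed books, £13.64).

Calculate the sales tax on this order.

£4.08

Frozen peas £2.86: grocery items → 4% → £0.1144
Used textbook £109.56: printed books, buyer-exempt → 0% → £0.00
Granola (1 lb) £7.98: grocery items → 4% → £0.3192
Desk lamp £52.13: home furniture → 7% → £3.6491
Poetry collection £12.42: printed books, buyer-exempt → 0% → £0.00
Running shoes £66.78: clothing and footwear → 0% → £0.00
Crossword puzzle book £13.64: printed books, buyer-exempt → 0% → £0.00
Unrounded tax sum = £4.0827 → £4.08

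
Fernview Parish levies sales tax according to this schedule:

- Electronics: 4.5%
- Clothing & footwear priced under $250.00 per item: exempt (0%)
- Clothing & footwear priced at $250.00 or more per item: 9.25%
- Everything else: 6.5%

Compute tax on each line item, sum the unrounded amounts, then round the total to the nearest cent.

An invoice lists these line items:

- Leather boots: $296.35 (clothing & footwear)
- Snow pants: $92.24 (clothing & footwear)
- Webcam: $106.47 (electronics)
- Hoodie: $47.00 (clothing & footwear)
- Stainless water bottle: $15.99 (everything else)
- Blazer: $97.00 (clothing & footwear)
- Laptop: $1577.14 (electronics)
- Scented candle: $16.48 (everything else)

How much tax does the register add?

Leather boots $296.35: clothing & footwear, $250.00 or more → 9.25% → $27.412375
Snow pants $92.24: clothing & footwear, under $250.00 → 0% → $0.00
Webcam $106.47: electronics → 4.5% → $4.79115
Hoodie $47.00: clothing & footwear, under $250.00 → 0% → $0.00
Stainless water bottle $15.99: everything else → 6.5% → $1.03935
Blazer $97.00: clothing & footwear, under $250.00 → 0% → $0.00
Laptop $1577.14: electronics → 4.5% → $70.9713
Scented candle $16.48: everything else → 6.5% → $1.0712
Unrounded tax sum = $105.285375 → $105.29

$105.29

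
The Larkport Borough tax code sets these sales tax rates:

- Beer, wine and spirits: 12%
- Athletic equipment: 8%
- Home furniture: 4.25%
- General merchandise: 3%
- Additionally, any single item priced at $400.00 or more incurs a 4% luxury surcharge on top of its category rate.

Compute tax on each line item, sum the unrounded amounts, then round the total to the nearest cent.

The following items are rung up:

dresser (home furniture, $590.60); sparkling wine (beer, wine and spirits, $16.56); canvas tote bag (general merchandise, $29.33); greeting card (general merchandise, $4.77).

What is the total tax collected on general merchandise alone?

Canvas tote bag $29.33: general merchandise → 3% → $0.8799
Greeting card $4.77: general merchandise → 3% → $0.1431
Tax on general merchandise: unrounded sum = $1.023 → $1.02

$1.02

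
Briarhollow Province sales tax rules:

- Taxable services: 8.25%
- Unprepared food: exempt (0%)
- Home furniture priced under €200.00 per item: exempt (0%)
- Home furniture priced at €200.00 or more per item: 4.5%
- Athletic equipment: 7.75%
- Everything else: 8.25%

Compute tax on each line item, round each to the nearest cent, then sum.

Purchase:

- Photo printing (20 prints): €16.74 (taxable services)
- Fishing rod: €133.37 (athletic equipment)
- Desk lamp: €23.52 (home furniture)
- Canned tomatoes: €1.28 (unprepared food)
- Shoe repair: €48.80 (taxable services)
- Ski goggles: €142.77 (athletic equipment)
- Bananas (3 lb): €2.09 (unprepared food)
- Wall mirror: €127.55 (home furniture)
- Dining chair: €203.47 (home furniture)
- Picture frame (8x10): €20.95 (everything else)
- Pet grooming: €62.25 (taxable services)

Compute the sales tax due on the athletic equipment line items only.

€21.40

Fishing rod €133.37: athletic equipment → 7.75% → €10.34
Ski goggles €142.77: athletic equipment → 7.75% → €11.06
Tax on athletic equipment = €10.34 + €11.06 = €21.40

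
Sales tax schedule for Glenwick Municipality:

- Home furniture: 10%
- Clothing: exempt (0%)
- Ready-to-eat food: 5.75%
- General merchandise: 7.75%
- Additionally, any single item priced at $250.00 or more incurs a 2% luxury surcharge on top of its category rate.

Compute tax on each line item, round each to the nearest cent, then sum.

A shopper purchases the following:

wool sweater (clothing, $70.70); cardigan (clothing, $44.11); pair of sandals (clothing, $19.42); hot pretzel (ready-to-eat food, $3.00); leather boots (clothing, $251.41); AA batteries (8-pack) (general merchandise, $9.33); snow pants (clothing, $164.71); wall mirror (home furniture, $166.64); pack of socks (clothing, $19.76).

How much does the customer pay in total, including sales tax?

$771.66

Wool sweater $70.70: clothing → 0% → $0.00
Cardigan $44.11: clothing → 0% → $0.00
Pair of sandals $19.42: clothing → 0% → $0.00
Hot pretzel $3.00: ready-to-eat food → 5.75% → $0.17
Leather boots $251.41: clothing → 0% + 2% surcharge = 2% → $5.03
AA batteries (8-pack) $9.33: general merchandise → 7.75% → $0.72
Snow pants $164.71: clothing → 0% → $0.00
Wall mirror $166.64: home furniture → 10% → $16.66
Pack of socks $19.76: clothing → 0% → $0.00
Subtotal = $749.08; tax = $22.58; total due = $771.66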